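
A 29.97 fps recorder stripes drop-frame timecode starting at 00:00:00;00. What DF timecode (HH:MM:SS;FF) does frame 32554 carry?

00:18:06;08

Each 10-minute DF block holds 10 × 60 × 30 − 9 × 2 = 17982 frames. 32554 ÷ 17982 → 1 full block, remainder 14572.
Within the partial block the first minute is 1800 frames and each further minute 1798, so 8 further minute boundaries passed. Total skipped labels = 18 × 1 + 2 × 8 = 34.
Non-drop label index = 32554 + 34 = 32588; at 30 labels/s that is 00:18:06:08, i.e. DF 00:18:06;08.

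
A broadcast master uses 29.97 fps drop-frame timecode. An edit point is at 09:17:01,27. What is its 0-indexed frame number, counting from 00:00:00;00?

Complete 10-minute blocks: 55, each 17982 frames → 989010.
Remaining 7 whole minutes in the current block: 1800 + 6 × 1798 = 12588 frames.
Within the current minute: 1 × 30 + 27 − 2 = 55 (labels ;00/;01 skipped at this minute). Total = 989010 + 12588 + 55 = 1001653.

1001653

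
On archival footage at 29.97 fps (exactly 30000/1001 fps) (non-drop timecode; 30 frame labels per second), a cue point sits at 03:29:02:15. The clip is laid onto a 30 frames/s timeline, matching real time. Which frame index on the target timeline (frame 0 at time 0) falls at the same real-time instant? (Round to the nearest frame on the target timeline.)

frame 376651

Source frame index: (3×3600 + 29×60 + 2) × 30 + 15 = 376275.
Real time: 376275 / (30000/1001) = 5022017/400 s.
Target frame: (5022017/400) × (30) = 15066051/40 ≈ 376651.275 → 376651.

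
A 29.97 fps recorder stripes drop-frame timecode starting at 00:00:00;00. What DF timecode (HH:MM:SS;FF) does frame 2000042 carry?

Ten DF minutes hold 17982 frames, so frame 2000042 lies in block 111 (frames 1996002–2013983) with 4040 frames into that block.
The block's first minute is 1800 frames and the rest 1798 each; 4040 frames reaches minute 2, so 111 × 18 + 2 × 2 = 2002 labels have been skipped so far.
Adding those back, label number 2000042 + 2002 = 2002044 at 30 labels/s is 66734 s + 24 f = 18 h 32 min 14 s frame 24, i.e. 18:32:14;24.

18:32:14;24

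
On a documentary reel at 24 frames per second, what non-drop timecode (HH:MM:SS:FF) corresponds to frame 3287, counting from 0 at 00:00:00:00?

3287 ÷ 24 = 136 full seconds, remainder 23 frames.
136 s = 0 h 2 min 16 s.
Timecode: 00:02:16:23.

00:02:16:23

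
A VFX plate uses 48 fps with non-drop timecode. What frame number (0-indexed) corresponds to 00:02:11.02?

Total seconds to the label: (0 × 3600 + 2 × 60 + 11) = 131.
Frame index = 131 × 48 + 2 = 6290.

frame 6290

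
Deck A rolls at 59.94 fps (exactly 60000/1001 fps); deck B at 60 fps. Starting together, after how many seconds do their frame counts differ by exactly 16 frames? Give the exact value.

The gap grows by |60 − 60000/1001| = 60/1001 frames per second.
Time for a 16-frame gap: 16 ÷ (60/1001) = 4004/15 s.

4004/15 seconds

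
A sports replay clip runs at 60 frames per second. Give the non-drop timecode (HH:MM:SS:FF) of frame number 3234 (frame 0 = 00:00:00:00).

00:00:53:54

3234 ÷ 60 = 53 full seconds, remainder 54 frames.
53 s = 0 h 0 min 53 s.
Timecode: 00:00:53:54.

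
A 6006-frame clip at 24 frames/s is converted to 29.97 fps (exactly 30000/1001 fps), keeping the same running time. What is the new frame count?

7500 frames

Target frames = source frames × (target rate / source rate) = 6006 × (30000/1001)/(24) = 6006 × 1250/1001 = 7500.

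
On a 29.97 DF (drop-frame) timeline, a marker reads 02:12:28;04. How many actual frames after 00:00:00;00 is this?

238206

Complete 10-minute blocks: 13, each 17982 frames → 233766.
Remaining 2 whole minutes in the current block: 1800 + 1 × 1798 = 3598 frames.
Within the current minute: 28 × 30 + 4 − 2 = 842 (labels ;00/;01 skipped at this minute). Total = 233766 + 3598 + 842 = 238206.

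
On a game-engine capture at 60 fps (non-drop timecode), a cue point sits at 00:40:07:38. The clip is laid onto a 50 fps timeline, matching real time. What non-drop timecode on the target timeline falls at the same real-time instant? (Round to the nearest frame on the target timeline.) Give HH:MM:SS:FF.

00:40:07:32

Source frame index: (0×3600 + 40×60 + 7) × 60 + 38 = 144458.
Real time: 144458 / (60) = 72229/30 s.
Target frame: (72229/30) × (50) = 361145/3 ≈ 120381.667 → 120382.
At 50 labels/s: frame 120382 → 00:40:07:32.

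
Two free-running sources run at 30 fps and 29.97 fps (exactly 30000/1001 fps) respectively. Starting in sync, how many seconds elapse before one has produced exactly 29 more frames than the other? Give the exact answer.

The gap grows by |30000/1001 − 30| = 30/1001 frames per second.
Time for a 29-frame gap: 29 ÷ (30/1001) = 29029/30 s.

29029/30 seconds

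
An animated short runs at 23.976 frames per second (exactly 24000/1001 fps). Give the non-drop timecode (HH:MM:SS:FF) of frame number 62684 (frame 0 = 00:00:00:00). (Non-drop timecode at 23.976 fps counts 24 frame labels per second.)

62684 ÷ 24 = 2611 full seconds, remainder 20 frames.
2611 s = 0 h 43 min 31 s.
Timecode: 00:43:31:20.

00:43:31:20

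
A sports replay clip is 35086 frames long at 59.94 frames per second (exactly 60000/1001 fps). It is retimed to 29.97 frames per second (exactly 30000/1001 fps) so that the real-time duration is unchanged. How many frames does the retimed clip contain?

Target frames = source frames × (target rate / source rate) = 35086 × (30000/1001)/(60000/1001) = 35086 × 1/2 = 17543.

17543 frames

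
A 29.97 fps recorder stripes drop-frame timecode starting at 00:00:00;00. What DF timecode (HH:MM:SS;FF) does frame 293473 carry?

Each 10-minute DF block holds 10 × 60 × 30 − 9 × 2 = 17982 frames. 293473 ÷ 17982 → 16 full blocks, remainder 5761.
Within the partial block the first minute is 1800 frames and each further minute 1798, so 3 further minute boundaries passed. Total skipped labels = 18 × 16 + 2 × 3 = 294.
Non-drop label index = 293473 + 294 = 293767; at 30 labels/s that is 02:43:12:07, i.e. DF 02:43:12;07.

02:43:12;07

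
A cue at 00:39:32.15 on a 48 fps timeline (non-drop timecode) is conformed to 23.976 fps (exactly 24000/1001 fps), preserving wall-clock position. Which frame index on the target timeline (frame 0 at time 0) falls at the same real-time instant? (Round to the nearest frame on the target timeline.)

frame 56879

Source frame index: (0×3600 + 39×60 + 32) × 48 + 15 = 113871.
Real time: 113871 / (48) = 37957/16 s.
Target frame: (37957/16) × (24000/1001) = 56935500/1001 ≈ 56878.621 → 56879.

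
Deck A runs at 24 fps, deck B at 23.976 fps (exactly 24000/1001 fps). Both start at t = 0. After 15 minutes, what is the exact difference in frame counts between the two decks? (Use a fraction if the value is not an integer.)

15 min = 900 s.
A emits 24 × 900 = 21600 frames; B emits 24000/1001 × 900 = 21600000/1001.
Difference = 21600/1001 frames (≈ 21.5784); B is behind A.

21600/1001 frames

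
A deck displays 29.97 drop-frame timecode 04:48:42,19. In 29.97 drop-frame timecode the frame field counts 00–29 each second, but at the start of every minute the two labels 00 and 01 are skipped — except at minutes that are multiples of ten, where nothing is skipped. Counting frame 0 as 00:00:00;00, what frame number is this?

519159

As if non-drop at 30 labels/s: (4 × 3600 + 48 × 60 + 42) × 30 + 19 = 519679.
Minute boundaries passed: 288; those not divisible by 10: 288 − 28 = 260; dropped labels = 2 × 260 = 520.
Actual frame index = 519679 − 520 = 519159.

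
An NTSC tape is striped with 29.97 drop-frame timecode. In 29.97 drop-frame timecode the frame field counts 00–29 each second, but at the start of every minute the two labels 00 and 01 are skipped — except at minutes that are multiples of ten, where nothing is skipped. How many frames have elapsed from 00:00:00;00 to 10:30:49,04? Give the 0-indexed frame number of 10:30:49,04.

Complete 10-minute blocks: 63, each 17982 frames → 1132866.
Remaining 0 whole minutes in the current block: 0 frames.
Within the current minute: 49 × 30 + 4 = 1474. Total = 1132866 + 0 + 1474 = 1134340.

1134340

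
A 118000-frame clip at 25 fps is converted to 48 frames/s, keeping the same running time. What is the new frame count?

Target frames = source frames × (target rate / source rate) = 118000 × (48)/(25) = 118000 × 48/25 = 226560.

226560 frames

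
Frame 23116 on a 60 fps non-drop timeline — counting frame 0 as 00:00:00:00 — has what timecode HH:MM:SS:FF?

00:06:25:16

23116 ÷ 60 = 385 full seconds, remainder 16 frames.
385 s = 0 h 6 min 25 s.
Timecode: 00:06:25:16.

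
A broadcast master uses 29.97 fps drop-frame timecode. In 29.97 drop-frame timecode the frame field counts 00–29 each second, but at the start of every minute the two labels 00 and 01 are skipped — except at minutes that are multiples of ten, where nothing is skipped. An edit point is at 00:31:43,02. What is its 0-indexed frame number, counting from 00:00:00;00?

57036

As if non-drop at 30 labels/s: (0 × 3600 + 31 × 60 + 43) × 30 + 2 = 57092.
Minute boundaries passed: 31; those not divisible by 10: 31 − 3 = 28; dropped labels = 2 × 28 = 56.
Actual frame index = 57092 − 56 = 57036.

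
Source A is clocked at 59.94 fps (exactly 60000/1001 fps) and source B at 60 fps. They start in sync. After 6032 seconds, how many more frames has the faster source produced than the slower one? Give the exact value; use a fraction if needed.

A emits 60000/1001 × 6032 = 27840000/77 frames; B emits 60 × 6032 = 361920.
Difference = 27840/77 frames (≈ 361.5584); B is ahead of A.

27840/77 frames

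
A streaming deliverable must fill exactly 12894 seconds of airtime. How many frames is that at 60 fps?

773640 frames

Frames = 12894 × 60 = 773640.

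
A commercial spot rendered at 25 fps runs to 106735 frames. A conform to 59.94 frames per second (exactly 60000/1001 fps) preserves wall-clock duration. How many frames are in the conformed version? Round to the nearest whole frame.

255908 frames

Frames at target rate = 106735 × (60000/1001) / (25) = 256164000/1001 ≈ 255908.092.
Nearest whole frame: 255908.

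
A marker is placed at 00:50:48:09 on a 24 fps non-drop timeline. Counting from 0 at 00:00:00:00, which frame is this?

Total seconds to the label: (0 × 3600 + 50 × 60 + 48) = 3048.
Frame index = 3048 × 24 + 9 = 73161.

frame 73161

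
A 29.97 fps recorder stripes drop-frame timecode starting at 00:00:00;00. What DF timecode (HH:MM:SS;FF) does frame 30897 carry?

Each 10-minute DF block holds 10 × 60 × 30 − 9 × 2 = 17982 frames. 30897 ÷ 17982 → 1 full block, remainder 12915.
Within the partial block the first minute is 1800 frames and each further minute 1798, so 7 further minute boundaries passed. Total skipped labels = 18 × 1 + 2 × 7 = 32.
Non-drop label index = 30897 + 32 = 30929; at 30 labels/s that is 00:17:10:29, i.e. DF 00:17:10;29.

00:17:10;29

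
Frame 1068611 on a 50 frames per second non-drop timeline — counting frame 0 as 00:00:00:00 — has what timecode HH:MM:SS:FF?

05:56:12:11

1068611 ÷ 50 = 21372 full seconds, remainder 11 frames.
21372 s = 5 h 56 min 12 s.
Timecode: 05:56:12:11.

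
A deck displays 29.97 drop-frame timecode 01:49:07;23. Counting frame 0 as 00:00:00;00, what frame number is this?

196235

As if non-drop at 30 labels/s: (1 × 3600 + 49 × 60 + 7) × 30 + 23 = 196433.
Minute boundaries passed: 109; those not divisible by 10: 109 − 10 = 99; dropped labels = 2 × 99 = 198.
Actual frame index = 196433 − 198 = 196235.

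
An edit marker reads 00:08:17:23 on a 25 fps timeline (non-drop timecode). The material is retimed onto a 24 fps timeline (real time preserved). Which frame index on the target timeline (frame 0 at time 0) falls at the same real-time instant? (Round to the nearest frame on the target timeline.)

Source frame index: (0×3600 + 8×60 + 17) × 25 + 23 = 12448.
Real time: 12448 / (25) = 12448/25 s.
Target frame: (12448/25) × (24) = 298752/25 ≈ 11950.080 → 11950.

frame 11950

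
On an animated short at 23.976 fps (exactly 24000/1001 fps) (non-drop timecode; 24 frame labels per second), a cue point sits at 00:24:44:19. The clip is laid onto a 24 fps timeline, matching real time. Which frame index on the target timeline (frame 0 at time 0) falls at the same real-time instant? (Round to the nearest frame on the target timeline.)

frame 35671

Source frame index: (0×3600 + 24×60 + 44) × 24 + 19 = 35635.
Real time: 35635 / (24000/1001) = 7134127/4800 s.
Target frame: (7134127/4800) × (24) = 7134127/200 ≈ 35670.635 → 35671.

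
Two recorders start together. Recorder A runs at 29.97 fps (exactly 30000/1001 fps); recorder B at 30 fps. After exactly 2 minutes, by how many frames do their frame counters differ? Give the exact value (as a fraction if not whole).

2 min = 120 s.
A emits 30000/1001 × 120 = 3600000/1001 frames; B emits 30 × 120 = 3600.
Difference = 3600/1001 frames (≈ 3.5964); B is ahead of A.

3600/1001 frames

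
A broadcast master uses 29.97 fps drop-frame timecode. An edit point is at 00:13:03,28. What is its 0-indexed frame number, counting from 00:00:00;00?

Complete 10-minute blocks: 1, each 17982 frames → 17982.
Remaining 3 whole minutes in the current block: 1800 + 2 × 1798 = 5396 frames.
Within the current minute: 3 × 30 + 28 − 2 = 116 (labels ;00/;01 skipped at this minute). Total = 17982 + 5396 + 116 = 23494.

23494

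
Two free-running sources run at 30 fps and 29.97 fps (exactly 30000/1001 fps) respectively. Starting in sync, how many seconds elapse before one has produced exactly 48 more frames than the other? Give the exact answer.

1601.6 seconds

The gap grows by |30000/1001 − 30| = 30/1001 frames per second.
Time for a 48-frame gap: 48 ÷ (30/1001) = 1601.6 s.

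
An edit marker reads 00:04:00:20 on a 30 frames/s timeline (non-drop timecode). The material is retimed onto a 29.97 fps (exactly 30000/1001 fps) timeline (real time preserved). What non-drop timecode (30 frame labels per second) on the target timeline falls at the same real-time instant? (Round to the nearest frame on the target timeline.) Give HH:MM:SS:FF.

Source frame index: (0×3600 + 4×60 + 0) × 30 + 20 = 7220.
Real time: 7220 / (30) = 722/3 s.
Target frame: (722/3) × (30000/1001) = 7220000/1001 ≈ 7212.787 → 7213.
At 30 labels/s: frame 7213 → 00:04:00:13.

00:04:00:13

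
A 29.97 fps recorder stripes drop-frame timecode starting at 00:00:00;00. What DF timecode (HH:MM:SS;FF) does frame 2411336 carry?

Each 10-minute DF block holds 10 × 60 × 30 − 9 × 2 = 17982 frames. 2411336 ÷ 17982 → 134 full blocks, remainder 1748.
Within the partial block the first minute is 1800 frames and each further minute 1798, so 0 further minute boundaries passed. Total skipped labels = 18 × 134 + 2 × 0 = 2412.
Non-drop label index = 2411336 + 2412 = 2413748; at 30 labels/s that is 22:20:58:08, i.e. DF 22:20:58;08.

22:20:58;08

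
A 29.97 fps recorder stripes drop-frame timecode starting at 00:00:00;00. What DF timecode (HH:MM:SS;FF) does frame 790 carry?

00:00:26;10

Each 10-minute DF block holds 10 × 60 × 30 − 9 × 2 = 17982 frames. 790 ÷ 17982 → 0 full blocks, remainder 790.
Within the partial block the first minute is 1800 frames and each further minute 1798, so 0 further minute boundaries passed. Total skipped labels = 18 × 0 + 2 × 0 = 0.
Non-drop label index = 790 + 0 = 790; at 30 labels/s that is 00:00:26:10, i.e. DF 00:00:26;10.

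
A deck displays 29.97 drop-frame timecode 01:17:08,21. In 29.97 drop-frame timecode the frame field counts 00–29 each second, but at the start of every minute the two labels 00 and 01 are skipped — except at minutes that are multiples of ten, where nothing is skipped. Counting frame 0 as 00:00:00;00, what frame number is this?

138721

Complete 10-minute blocks: 7, each 17982 frames → 125874.
Remaining 7 whole minutes in the current block: 1800 + 6 × 1798 = 12588 frames.
Within the current minute: 8 × 30 + 21 − 2 = 259 (labels ;00/;01 skipped at this minute). Total = 125874 + 12588 + 259 = 138721.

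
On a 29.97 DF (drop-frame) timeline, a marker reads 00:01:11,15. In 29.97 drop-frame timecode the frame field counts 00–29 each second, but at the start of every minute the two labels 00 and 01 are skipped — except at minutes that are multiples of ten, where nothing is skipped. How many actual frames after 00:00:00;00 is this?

Complete 10-minute blocks: 0, each 17982 frames → 0.
Remaining 1 whole minute in the current block: 1800 + 0 × 1798 = 1800 frames.
Within the current minute: 11 × 30 + 15 − 2 = 343 (labels ;00/;01 skipped at this minute). Total = 0 + 1800 + 343 = 2143.

2143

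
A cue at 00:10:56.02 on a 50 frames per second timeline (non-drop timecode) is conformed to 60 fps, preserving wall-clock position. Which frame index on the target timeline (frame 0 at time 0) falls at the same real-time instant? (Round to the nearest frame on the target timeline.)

frame 39362

Source frame index: (0×3600 + 10×60 + 56) × 50 + 2 = 32802.
Real time: 32802 / (50) = 16401/25 s.
Target frame: (16401/25) × (60) = 196812/5 ≈ 39362.400 → 39362.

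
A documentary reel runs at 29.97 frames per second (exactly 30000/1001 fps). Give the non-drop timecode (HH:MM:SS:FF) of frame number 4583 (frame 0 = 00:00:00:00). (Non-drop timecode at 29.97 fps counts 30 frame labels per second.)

00:02:32:23

4583 ÷ 30 = 152 full seconds, remainder 23 frames.
152 s = 0 h 2 min 32 s.
Timecode: 00:02:32:23.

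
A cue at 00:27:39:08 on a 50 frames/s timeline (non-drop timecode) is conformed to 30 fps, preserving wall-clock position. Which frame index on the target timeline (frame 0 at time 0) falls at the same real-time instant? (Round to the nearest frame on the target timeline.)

Source frame index: (0×3600 + 27×60 + 39) × 50 + 8 = 82958.
Real time: 82958 / (50) = 41479/25 s.
Target frame: (41479/25) × (30) = 248874/5 ≈ 49774.800 → 49775.

frame 49775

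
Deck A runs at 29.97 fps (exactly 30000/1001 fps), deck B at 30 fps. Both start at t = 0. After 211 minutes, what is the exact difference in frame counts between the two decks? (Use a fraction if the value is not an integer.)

211 min = 12660 s.
A emits 30000/1001 × 12660 = 379800000/1001 frames; B emits 30 × 12660 = 379800.
Difference = 379800/1001 frames (≈ 379.4206); B is ahead of A.

379800/1001 frames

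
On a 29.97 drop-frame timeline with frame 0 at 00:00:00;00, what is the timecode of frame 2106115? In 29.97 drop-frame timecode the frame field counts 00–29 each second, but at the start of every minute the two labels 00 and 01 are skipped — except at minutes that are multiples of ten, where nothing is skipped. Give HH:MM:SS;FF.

Ten DF minutes hold 17982 frames, so frame 2106115 lies in block 117 (frames 2103894–2121875) with 2221 frames into that block.
The block's first minute is 1800 frames and the rest 1798 each; 2221 frames reaches minute 1, so 117 × 18 + 1 × 2 = 2108 labels have been skipped so far.
Adding those back, label number 2106115 + 2108 = 2108223 at 30 labels/s is 70274 s + 3 f = 19 h 31 min 14 s frame 3, i.e. 19:31:14;03.

19:31:14;03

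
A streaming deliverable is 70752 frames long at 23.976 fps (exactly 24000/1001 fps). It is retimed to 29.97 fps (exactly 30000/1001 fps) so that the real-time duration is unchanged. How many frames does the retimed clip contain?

88440 frames

Target frames = source frames × (target rate / source rate) = 70752 × (30000/1001)/(24000/1001) = 70752 × 5/4 = 88440.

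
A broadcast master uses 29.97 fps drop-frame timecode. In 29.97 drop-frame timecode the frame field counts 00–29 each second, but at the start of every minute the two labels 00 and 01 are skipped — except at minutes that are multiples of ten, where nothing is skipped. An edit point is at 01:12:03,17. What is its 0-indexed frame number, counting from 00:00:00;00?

Complete 10-minute blocks: 7, each 17982 frames → 125874.
Remaining 2 whole minutes in the current block: 1800 + 1 × 1798 = 3598 frames.
Within the current minute: 3 × 30 + 17 − 2 = 105 (labels ;00/;01 skipped at this minute). Total = 125874 + 3598 + 105 = 129577.

129577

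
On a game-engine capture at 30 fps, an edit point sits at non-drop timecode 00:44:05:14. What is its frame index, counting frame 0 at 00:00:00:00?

Total seconds to the label: (0 × 3600 + 44 × 60 + 5) = 2645.
Frame index = 2645 × 30 + 14 = 79364.

79364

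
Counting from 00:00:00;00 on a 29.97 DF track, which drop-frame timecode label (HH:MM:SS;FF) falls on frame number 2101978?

19:28:56;02

Ten DF minutes hold 17982 frames, so frame 2101978 lies in block 116 (frames 2085912–2103893) with 16066 frames into that block.
The block's first minute is 1800 frames and the rest 1798 each; 16066 frames reaches minute 8, so 116 × 18 + 8 × 2 = 2104 labels have been skipped so far.
Adding those back, label number 2101978 + 2104 = 2104082 at 30 labels/s is 70136 s + 2 f = 19 h 28 min 56 s frame 2, i.e. 19:28:56;02.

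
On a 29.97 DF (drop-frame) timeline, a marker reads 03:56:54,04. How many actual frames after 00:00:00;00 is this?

425998

Complete 10-minute blocks: 23, each 17982 frames → 413586.
Remaining 6 whole minutes in the current block: 1800 + 5 × 1798 = 10790 frames.
Within the current minute: 54 × 30 + 4 − 2 = 1622 (labels ;00/;01 skipped at this minute). Total = 413586 + 10790 + 1622 = 425998.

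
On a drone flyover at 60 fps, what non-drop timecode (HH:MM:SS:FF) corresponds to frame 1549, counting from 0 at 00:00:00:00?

1549 ÷ 60 = 25 full seconds, remainder 49 frames.
25 s = 0 h 0 min 25 s.
Timecode: 00:00:25:49.

00:00:25:49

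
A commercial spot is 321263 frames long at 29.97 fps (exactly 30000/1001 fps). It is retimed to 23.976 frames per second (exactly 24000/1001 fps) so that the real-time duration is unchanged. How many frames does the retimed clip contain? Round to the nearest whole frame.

257010 frames

Frames at target rate = 321263 × (24000/1001) / (30000/1001) = 1285052/5 ≈ 257010.400.
Nearest whole frame: 257010.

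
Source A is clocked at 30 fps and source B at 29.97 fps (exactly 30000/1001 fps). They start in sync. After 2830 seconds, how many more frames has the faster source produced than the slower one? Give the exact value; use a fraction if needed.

84900/1001 frames

A emits 30 × 2830 = 84900 frames; B emits 30000/1001 × 2830 = 84900000/1001.
Difference = 84900/1001 frames (≈ 84.8152); B is behind A.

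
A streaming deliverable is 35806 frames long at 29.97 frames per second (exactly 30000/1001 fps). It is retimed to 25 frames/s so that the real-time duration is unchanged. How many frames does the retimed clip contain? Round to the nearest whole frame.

29868 frames

Frames at target rate = 35806 × (25) / (30000/1001) = 17920903/600 ≈ 29868.172.
Nearest whole frame: 29868.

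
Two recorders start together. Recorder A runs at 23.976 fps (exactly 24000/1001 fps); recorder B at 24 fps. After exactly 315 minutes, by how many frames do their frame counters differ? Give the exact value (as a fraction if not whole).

315 min = 18900 s.
A emits 24000/1001 × 18900 = 64800000/143 frames; B emits 24 × 18900 = 453600.
Difference = 64800/143 frames (≈ 453.1469); B is ahead of A.

64800/143 frames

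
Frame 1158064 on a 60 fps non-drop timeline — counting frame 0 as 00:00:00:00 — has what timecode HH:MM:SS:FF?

05:21:41:04

1158064 ÷ 60 = 19301 full seconds, remainder 4 frames.
19301 s = 5 h 21 min 41 s.
Timecode: 05:21:41:04.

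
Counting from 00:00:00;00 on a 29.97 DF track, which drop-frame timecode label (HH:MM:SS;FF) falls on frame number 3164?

00:01:45;16

Each 10-minute DF block holds 10 × 60 × 30 − 9 × 2 = 17982 frames. 3164 ÷ 17982 → 0 full blocks, remainder 3164.
Within the partial block the first minute is 1800 frames and each further minute 1798, so 1 further minute boundary passed. Total skipped labels = 18 × 0 + 2 × 1 = 2.
Non-drop label index = 3164 + 2 = 3166; at 30 labels/s that is 00:01:45:16, i.e. DF 00:01:45;16.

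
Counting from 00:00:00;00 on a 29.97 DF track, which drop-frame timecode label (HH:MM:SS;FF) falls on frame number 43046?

00:23:56;08

Ten DF minutes hold 17982 frames, so frame 43046 lies in block 2 (frames 35964–53945) with 7082 frames into that block.
The block's first minute is 1800 frames and the rest 1798 each; 7082 frames reaches minute 3, so 2 × 18 + 3 × 2 = 42 labels have been skipped so far.
Adding those back, label number 43046 + 42 = 43088 at 30 labels/s is 1436 s + 8 f = 0 h 23 min 56 s frame 8, i.e. 00:23:56;08.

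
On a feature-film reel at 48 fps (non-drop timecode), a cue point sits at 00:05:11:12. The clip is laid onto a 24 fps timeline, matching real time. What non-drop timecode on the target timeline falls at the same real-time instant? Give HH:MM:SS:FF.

00:05:11:06

Source frame index: (0×3600 + 5×60 + 11) × 48 + 12 = 14940.
Real time: 14940 / (48) = 1245/4 s.
Target frame: (1245/4) × (24) = 7470.
At 24 labels/s: frame 7470 → 00:05:11:06.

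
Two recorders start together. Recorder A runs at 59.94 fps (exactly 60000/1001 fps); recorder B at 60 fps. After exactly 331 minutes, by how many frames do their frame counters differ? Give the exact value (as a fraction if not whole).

1191600/1001 frames

331 min = 19860 s.
A emits 60000/1001 × 19860 = 1191600000/1001 frames; B emits 60 × 19860 = 1191600.
Difference = 1191600/1001 frames (≈ 1190.4096); B is ahead of A.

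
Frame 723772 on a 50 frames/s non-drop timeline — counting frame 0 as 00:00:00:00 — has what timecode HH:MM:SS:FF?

04:01:15:22

723772 ÷ 50 = 14475 full seconds, remainder 22 frames.
14475 s = 4 h 1 min 15 s.
Timecode: 04:01:15:22.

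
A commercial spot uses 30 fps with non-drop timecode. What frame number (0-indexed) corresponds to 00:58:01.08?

Total seconds to the label: (0 × 3600 + 58 × 60 + 1) = 3481.
Frame index = 3481 × 30 + 8 = 104438.

frame 104438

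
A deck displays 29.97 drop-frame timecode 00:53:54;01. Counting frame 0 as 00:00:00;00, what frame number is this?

As if non-drop at 30 labels/s: (0 × 3600 + 53 × 60 + 54) × 30 + 1 = 97021.
Minute boundaries passed: 53; those not divisible by 10: 53 − 5 = 48; dropped labels = 2 × 48 = 96.
Actual frame index = 97021 − 96 = 96925.

96925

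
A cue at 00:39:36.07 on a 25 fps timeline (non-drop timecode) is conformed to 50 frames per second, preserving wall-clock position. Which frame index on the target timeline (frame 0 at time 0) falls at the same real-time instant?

Source frame index: (0×3600 + 39×60 + 36) × 25 + 7 = 59407.
Real time: 59407 / (25) = 59407/25 s.
Target frame: (59407/25) × (50) = 118814.

frame 118814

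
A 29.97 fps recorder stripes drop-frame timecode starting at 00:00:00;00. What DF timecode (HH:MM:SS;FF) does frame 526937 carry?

Ten DF minutes hold 17982 frames, so frame 526937 lies in block 29 (frames 521478–539459) with 5459 frames into that block.
The block's first minute is 1800 frames and the rest 1798 each; 5459 frames reaches minute 3, so 29 × 18 + 3 × 2 = 528 labels have been skipped so far.
Adding those back, label number 526937 + 528 = 527465 at 30 labels/s is 17582 s + 5 f = 4 h 53 min 2 s frame 5, i.e. 04:53:02;05.

04:53:02;05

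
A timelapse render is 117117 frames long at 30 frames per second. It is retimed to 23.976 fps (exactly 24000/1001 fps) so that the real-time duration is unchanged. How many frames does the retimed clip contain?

93600 frames

Target frames = source frames × (target rate / source rate) = 117117 × (24000/1001)/(30) = 117117 × 800/1001 = 93600.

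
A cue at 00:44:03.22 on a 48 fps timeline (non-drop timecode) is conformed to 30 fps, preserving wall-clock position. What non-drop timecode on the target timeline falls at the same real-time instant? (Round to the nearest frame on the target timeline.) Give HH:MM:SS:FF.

00:44:03:14

Source frame index: (0×3600 + 44×60 + 3) × 48 + 22 = 126886.
Real time: 126886 / (48) = 63443/24 s.
Target frame: (63443/24) × (30) = 317215/4 ≈ 79303.750 → 79304.
At 30 labels/s: frame 79304 → 00:44:03:14.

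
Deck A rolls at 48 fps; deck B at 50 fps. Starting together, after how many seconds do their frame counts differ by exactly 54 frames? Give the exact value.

27 seconds

The gap grows by |50 − 48| = 2 frames per second.
Time for a 54-frame gap: 54 ÷ (2) = 27 s.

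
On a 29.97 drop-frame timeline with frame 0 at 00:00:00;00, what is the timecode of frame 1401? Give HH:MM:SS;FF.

Ten DF minutes hold 17982 frames, so frame 1401 lies in block 0 (frames 0–17981) with 1401 frames into that block.
The block's first minute is 1800 frames and the rest 1798 each; 1401 frames reaches minute 0, so 0 × 18 + 0 × 2 = 0 labels have been skipped so far.
Adding those back, label number 1401 + 0 = 1401 at 30 labels/s is 46 s + 21 f = 0 h 0 min 46 s frame 21, i.e. 00:00:46;21.

00:00:46;21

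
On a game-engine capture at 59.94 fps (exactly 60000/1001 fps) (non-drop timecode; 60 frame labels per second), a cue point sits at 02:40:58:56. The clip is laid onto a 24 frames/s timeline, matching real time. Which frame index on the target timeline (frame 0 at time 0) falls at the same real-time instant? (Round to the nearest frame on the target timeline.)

frame 232046

Source frame index: (2×3600 + 40×60 + 58) × 60 + 56 = 579536.
Real time: 579536 / (60000/1001) = 36257221/3750 s.
Target frame: (36257221/3750) × (24) = 145028884/625 ≈ 232046.214 → 232046.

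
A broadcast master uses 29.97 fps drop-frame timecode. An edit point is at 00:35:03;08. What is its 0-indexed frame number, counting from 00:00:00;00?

Complete 10-minute blocks: 3, each 17982 frames → 53946.
Remaining 5 whole minutes in the current block: 1800 + 4 × 1798 = 8992 frames.
Within the current minute: 3 × 30 + 8 − 2 = 96 (labels ;00/;01 skipped at this minute). Total = 53946 + 8992 + 96 = 63034.

63034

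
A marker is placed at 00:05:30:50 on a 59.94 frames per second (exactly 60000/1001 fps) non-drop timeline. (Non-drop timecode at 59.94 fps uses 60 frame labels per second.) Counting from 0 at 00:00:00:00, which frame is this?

19850

Total seconds to the label: (0 × 3600 + 5 × 60 + 30) = 330.
Frame index = 330 × 60 + 50 = 19850.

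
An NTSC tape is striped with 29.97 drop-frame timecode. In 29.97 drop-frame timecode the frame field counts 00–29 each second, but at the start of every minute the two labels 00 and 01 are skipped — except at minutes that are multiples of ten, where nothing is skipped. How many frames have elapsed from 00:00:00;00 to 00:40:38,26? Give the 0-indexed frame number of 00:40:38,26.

As if non-drop at 30 labels/s: (0 × 3600 + 40 × 60 + 38) × 30 + 26 = 73166.
Minute boundaries passed: 40; those not divisible by 10: 40 − 4 = 36; dropped labels = 2 × 36 = 72.
Actual frame index = 73166 − 72 = 73094.

73094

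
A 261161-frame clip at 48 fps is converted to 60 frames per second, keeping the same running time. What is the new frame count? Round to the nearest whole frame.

326451 frames

Frames at target rate = 261161 × (60) / (48) = 1305805/4 ≈ 326451.250.
Nearest whole frame: 326451.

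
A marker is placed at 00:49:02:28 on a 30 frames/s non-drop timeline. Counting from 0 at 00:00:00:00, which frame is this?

Total seconds to the label: (0 × 3600 + 49 × 60 + 2) = 2942.
Frame index = 2942 × 30 + 28 = 88288.

88288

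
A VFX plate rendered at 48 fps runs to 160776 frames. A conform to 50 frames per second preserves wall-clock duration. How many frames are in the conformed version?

167475 frames

Target frames = source frames × (target rate / source rate) = 160776 × (50)/(48) = 160776 × 25/24 = 167475.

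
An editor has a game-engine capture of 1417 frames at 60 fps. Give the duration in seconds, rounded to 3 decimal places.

23.617 seconds

Running time = 1417 × 1/60 = 1417/60 s ≈ 23.617 s.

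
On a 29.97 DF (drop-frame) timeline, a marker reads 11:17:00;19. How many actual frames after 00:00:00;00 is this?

Complete 10-minute blocks: 67, each 17982 frames → 1204794.
Remaining 7 whole minutes in the current block: 1800 + 6 × 1798 = 12588 frames.
Within the current minute: 0 × 30 + 19 − 2 = 17 (labels ;00/;01 skipped at this minute). Total = 1204794 + 12588 + 17 = 1217399.

1217399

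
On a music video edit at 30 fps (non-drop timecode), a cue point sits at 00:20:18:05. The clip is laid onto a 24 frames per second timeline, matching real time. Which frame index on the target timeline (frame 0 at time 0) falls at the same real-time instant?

frame 29236

Source frame index: (0×3600 + 20×60 + 18) × 30 + 5 = 36545.
Real time: 36545 / (30) = 7309/6 s.
Target frame: (7309/6) × (24) = 29236.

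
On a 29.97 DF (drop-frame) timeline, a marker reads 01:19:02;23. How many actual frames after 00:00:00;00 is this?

142139

Complete 10-minute blocks: 7, each 17982 frames → 125874.
Remaining 9 whole minutes in the current block: 1800 + 8 × 1798 = 16184 frames.
Within the current minute: 2 × 30 + 23 − 2 = 81 (labels ;00/;01 skipped at this minute). Total = 125874 + 16184 + 81 = 142139.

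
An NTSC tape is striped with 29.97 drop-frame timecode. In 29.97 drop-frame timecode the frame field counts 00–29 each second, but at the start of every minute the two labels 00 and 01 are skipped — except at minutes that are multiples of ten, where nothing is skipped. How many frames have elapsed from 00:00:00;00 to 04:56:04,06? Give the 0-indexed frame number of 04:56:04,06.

532392

Complete 10-minute blocks: 29, each 17982 frames → 521478.
Remaining 6 whole minutes in the current block: 1800 + 5 × 1798 = 10790 frames.
Within the current minute: 4 × 30 + 6 − 2 = 124 (labels ;00/;01 skipped at this minute). Total = 521478 + 10790 + 124 = 532392.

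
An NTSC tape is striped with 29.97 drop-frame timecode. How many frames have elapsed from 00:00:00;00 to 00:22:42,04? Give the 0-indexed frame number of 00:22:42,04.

Complete 10-minute blocks: 2, each 17982 frames → 35964.
Remaining 2 whole minutes in the current block: 1800 + 1 × 1798 = 3598 frames.
Within the current minute: 42 × 30 + 4 − 2 = 1262 (labels ;00/;01 skipped at this minute). Total = 35964 + 3598 + 1262 = 40824.

40824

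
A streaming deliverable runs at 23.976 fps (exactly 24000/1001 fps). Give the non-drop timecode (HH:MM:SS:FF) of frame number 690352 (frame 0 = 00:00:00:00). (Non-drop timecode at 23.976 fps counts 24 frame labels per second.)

07:59:24:16

690352 ÷ 24 = 28764 full seconds, remainder 16 frames.
28764 s = 7 h 59 min 24 s.
Timecode: 07:59:24:16.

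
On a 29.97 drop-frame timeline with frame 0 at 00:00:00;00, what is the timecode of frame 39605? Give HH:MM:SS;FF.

Ten DF minutes hold 17982 frames, so frame 39605 lies in block 2 (frames 35964–53945) with 3641 frames into that block.
The block's first minute is 1800 frames and the rest 1798 each; 3641 frames reaches minute 2, so 2 × 18 + 2 × 2 = 40 labels have been skipped so far.
Adding those back, label number 39605 + 40 = 39645 at 30 labels/s is 1321 s + 15 f = 0 h 22 min 1 s frame 15, i.e. 00:22:01;15.

00:22:01;15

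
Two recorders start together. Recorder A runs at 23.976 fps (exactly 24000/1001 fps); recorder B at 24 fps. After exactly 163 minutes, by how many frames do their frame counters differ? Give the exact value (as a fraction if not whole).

234720/1001 frames

163 min = 9780 s.
A emits 24000/1001 × 9780 = 234720000/1001 frames; B emits 24 × 9780 = 234720.
Difference = 234720/1001 frames (≈ 234.4855); B is ahead of A.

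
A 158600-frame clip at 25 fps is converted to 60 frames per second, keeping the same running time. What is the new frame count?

380640 frames

Target frames = source frames × (target rate / source rate) = 158600 × (60)/(25) = 158600 × 12/5 = 380640.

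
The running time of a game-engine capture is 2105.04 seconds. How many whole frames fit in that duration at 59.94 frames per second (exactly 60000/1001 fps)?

126176 frames

Frames = 2105.04 × 60000/1001 = 18043200/143 ≈ 126176.2238.
Complete frames: 126176.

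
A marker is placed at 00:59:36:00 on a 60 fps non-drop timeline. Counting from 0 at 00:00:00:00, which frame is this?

frame 214560

Total seconds to the label: (0 × 3600 + 59 × 60 + 36) = 3576.
Frame index = 3576 × 60 + 0 = 214560.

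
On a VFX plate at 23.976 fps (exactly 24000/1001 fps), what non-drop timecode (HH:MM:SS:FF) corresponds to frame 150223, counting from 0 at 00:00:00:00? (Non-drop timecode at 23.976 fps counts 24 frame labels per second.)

150223 ÷ 24 = 6259 full seconds, remainder 7 frames.
6259 s = 1 h 44 min 19 s.
Timecode: 01:44:19:07.

01:44:19:07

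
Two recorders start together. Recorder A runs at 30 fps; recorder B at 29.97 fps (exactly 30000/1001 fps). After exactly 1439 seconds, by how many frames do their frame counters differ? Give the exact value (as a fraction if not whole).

43170/1001 frames

A emits 30 × 1439 = 43170 frames; B emits 30000/1001 × 1439 = 43170000/1001.
Difference = 43170/1001 frames (≈ 43.1269); B is behind A.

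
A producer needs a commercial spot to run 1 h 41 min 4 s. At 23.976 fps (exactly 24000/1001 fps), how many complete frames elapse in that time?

145390 frames

1 h 41 min 4 s = 6064 s.
Frames = 6064 × 24000/1001 = 145536000/1001 ≈ 145390.6094.
Complete frames: 145390.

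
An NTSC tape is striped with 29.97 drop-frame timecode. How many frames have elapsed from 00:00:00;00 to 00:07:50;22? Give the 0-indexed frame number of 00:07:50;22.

14108

Complete 10-minute blocks: 0, each 17982 frames → 0.
Remaining 7 whole minutes in the current block: 1800 + 6 × 1798 = 12588 frames.
Within the current minute: 50 × 30 + 22 − 2 = 1520 (labels ;00/;01 skipped at this minute). Total = 0 + 12588 + 1520 = 14108.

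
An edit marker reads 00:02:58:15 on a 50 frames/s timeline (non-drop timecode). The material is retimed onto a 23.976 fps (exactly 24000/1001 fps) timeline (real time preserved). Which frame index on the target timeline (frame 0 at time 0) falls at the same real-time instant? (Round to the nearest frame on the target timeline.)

Source frame index: (0×3600 + 2×60 + 58) × 50 + 15 = 8915.
Real time: 8915 / (50) = 1783/10 s.
Target frame: (1783/10) × (24000/1001) = 4279200/1001 ≈ 4274.925 → 4275.

frame 4275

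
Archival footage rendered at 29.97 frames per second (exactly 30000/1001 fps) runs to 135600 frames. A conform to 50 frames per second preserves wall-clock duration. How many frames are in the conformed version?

Target frames = source frames × (target rate / source rate) = 135600 × (50)/(30000/1001) = 135600 × 1001/600 = 226226.

226226 frames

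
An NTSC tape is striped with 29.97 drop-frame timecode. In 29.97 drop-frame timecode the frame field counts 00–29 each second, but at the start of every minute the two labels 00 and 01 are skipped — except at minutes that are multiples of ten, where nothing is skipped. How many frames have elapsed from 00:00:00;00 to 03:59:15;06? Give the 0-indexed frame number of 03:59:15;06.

As if non-drop at 30 labels/s: (3 × 3600 + 59 × 60 + 15) × 30 + 6 = 430656.
Minute boundaries passed: 239; those not divisible by 10: 239 − 23 = 216; dropped labels = 2 × 216 = 432.
Actual frame index = 430656 − 432 = 430224.

430224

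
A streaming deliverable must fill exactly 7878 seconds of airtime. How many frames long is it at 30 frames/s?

Frames = 7878 × 30 = 236340.

236340 frames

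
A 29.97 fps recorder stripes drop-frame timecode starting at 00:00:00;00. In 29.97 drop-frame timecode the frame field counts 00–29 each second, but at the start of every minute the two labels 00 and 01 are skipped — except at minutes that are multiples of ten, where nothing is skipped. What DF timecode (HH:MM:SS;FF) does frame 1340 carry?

00:00:44;20

Ten DF minutes hold 17982 frames, so frame 1340 lies in block 0 (frames 0–17981) with 1340 frames into that block.
The block's first minute is 1800 frames and the rest 1798 each; 1340 frames reaches minute 0, so 0 × 18 + 0 × 2 = 0 labels have been skipped so far.
Adding those back, label number 1340 + 0 = 1340 at 30 labels/s is 44 s + 20 f = 0 h 0 min 44 s frame 20, i.e. 00:00:44;20.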